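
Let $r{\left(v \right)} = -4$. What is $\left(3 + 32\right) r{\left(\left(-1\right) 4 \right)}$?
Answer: $-140$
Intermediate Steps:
$\left(3 + 32\right) r{\left(\left(-1\right) 4 \right)} = \left(3 + 32\right) \left(-4\right) = 35 \left(-4\right) = -140$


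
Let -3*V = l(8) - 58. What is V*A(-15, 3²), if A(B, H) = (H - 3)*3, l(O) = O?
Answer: 300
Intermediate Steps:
V = 50/3 (V = -(8 - 58)/3 = -⅓*(-50) = 50/3 ≈ 16.667)
A(B, H) = -9 + 3*H (A(B, H) = (-3 + H)*3 = -9 + 3*H)
V*A(-15, 3²) = 50*(-9 + 3*3²)/3 = 50*(-9 + 3*9)/3 = 50*(-9 + 27)/3 = (50/3)*18 = 300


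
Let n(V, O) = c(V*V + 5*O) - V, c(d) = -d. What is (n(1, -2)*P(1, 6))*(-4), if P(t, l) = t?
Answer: -32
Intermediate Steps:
n(V, O) = -V - V**2 - 5*O (n(V, O) = -(V*V + 5*O) - V = -(V**2 + 5*O) - V = (-V**2 - 5*O) - V = -V - V**2 - 5*O)
(n(1, -2)*P(1, 6))*(-4) = ((-1*1 - 1*1**2 - 5*(-2))*1)*(-4) = ((-1 - 1*1 + 10)*1)*(-4) = ((-1 - 1 + 10)*1)*(-4) = (8*1)*(-4) = 8*(-4) = -32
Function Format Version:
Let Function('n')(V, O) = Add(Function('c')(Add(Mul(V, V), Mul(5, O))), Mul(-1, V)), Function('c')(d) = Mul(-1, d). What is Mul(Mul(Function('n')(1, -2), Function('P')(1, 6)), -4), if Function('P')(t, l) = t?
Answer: -32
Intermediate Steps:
Function('n')(V, O) = Add(Mul(-1, V), Mul(-1, Pow(V, 2)), Mul(-5, O)) (Function('n')(V, O) = Add(Mul(-1, Add(Mul(V, V), Mul(5, O))), Mul(-1, V)) = Add(Mul(-1, Add(Pow(V, 2), Mul(5, O))), Mul(-1, V)) = Add(Add(Mul(-1, Pow(V, 2)), Mul(-5, O)), Mul(-1, V)) = Add(Mul(-1, V), Mul(-1, Pow(V, 2)), Mul(-5, O)))
Mul(Mul(Function('n')(1, -2), Function('P')(1, 6)), -4) = Mul(Mul(Add(Mul(-1, 1), Mul(-1, Pow(1, 2)), Mul(-5, -2)), 1), -4) = Mul(Mul(Add(-1, Mul(-1, 1), 10), 1), -4) = Mul(Mul(Add(-1, -1, 10), 1), -4) = Mul(Mul(8, 1), -4) = Mul(8, -4) = -32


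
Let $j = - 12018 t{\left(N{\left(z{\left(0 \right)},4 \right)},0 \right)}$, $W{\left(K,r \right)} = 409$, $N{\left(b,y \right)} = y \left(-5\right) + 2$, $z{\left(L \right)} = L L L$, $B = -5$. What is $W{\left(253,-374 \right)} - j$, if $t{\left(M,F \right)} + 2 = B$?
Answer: $-83717$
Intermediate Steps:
$z{\left(L \right)} = L^{3}$ ($z{\left(L \right)} = L^{2} L = L^{3}$)
$N{\left(b,y \right)} = 2 - 5 y$ ($N{\left(b,y \right)} = - 5 y + 2 = 2 - 5 y$)
$t{\left(M,F \right)} = -7$ ($t{\left(M,F \right)} = -2 - 5 = -7$)
$j = 84126$ ($j = \left(-12018\right) \left(-7\right) = 84126$)
$W{\left(253,-374 \right)} - j = 409 - 84126 = -83717$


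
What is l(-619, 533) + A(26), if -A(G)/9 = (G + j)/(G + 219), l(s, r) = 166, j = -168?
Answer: 41948/245 ≈ 171.22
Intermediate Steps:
A(G) = -9*(-168 + G)/(219 + G) (A(G) = -9*(G - 168)/(G + 219) = -9*(-168 + G)/(219 + G))
l(-619, 533) + A(26) = 166 + 9*(168 - 1*26)/(219 + 26) = 166 + 9*(168 - 26)/245 = 166 + 9*(1/245)*142 = 166 + 1278/245 = 41948/245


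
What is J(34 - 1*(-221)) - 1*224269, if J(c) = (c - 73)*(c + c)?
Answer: -131449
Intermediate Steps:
J(c) = 2*c*(-73 + c) (J(c) = (-73 + c)*(2*c) = 2*c*(-73 + c))
J(34 - 1*(-221)) - 1*224269 = 2*(34 - 1*(-221))*(-73 + (34 - 1*(-221))) - 1*224269 = 2*(34 + 221)*(-73 + (34 + 221)) - 224269 = 2*255*(-73 + 255) - 224269 = 2*255*182 - 224269 = 92820 - 224269 = -131449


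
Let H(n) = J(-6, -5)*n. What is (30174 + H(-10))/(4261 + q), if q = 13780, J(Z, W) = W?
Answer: 30224/18041 ≈ 1.6753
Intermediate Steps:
H(n) = -5*n
(30174 + H(-10))/(4261 + q) = (30174 - 5*(-10))/(4261 + 13780) = (30174 + 50)/18041 = 30224*(1/18041) = 30224/18041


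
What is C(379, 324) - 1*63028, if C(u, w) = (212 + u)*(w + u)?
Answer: 352445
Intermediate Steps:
C(u, w) = (212 + u)*(u + w)
C(379, 324) - 1*63028 = (379**2 + 212*379 + 212*324 + 379*324) - 1*63028 = (143641 + 80348 + 68688 + 122796) - 63028 = 415473 - 63028 = 352445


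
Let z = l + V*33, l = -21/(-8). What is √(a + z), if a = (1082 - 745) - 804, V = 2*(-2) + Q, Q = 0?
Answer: I*√9542/4 ≈ 24.421*I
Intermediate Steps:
V = -4 (V = 2*(-2) + 0 = -4 + 0 = -4)
l = 21/8 (l = -21*(-⅛) = 21/8 ≈ 2.6250)
z = -1035/8 (z = 21/8 - 4*33 = 21/8 - 132 = -1035/8 ≈ -129.38)
a = -467 (a = 337 - 804 = -467)
√(a + z) = √(-467 - 1035/8) = √(-4771/8) = I*√9542/4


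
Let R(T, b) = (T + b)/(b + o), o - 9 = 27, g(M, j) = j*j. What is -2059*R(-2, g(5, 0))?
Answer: 2059/18 ≈ 114.39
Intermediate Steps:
g(M, j) = j²
o = 36 (o = 9 + 27 = 36)
R(T, b) = (T + b)/(36 + b) (R(T, b) = (T + b)/(b + 36) = (T + b)/(36 + b))
-2059*R(-2, g(5, 0)) = -2059*(-2 + 0²)/(36 + 0²) = -2059*(-2 + 0)/(36 + 0) = -2059*(-2)/36 = -2059*(-1/18) = 2059/18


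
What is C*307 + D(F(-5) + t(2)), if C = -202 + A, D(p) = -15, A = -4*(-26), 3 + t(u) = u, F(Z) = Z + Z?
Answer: -30101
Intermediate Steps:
F(Z) = 2*Z
t(u) = -3 + u
A = 104
C = -98 (C = -202 + 104 = -98)
C*307 + D(F(-5) + t(2)) = -98*307 - 15 = -30086 - 15 = -30101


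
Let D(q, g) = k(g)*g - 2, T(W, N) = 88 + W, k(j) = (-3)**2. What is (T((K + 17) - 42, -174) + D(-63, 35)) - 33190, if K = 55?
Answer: -32759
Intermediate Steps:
k(j) = 9
D(q, g) = -2 + 9*g (D(q, g) = 9*g - 2 = -2 + 9*g)
(T((K + 17) - 42, -174) + D(-63, 35)) - 33190 = ((88 + ((55 + 17) - 42)) + (-2 + 9*35)) - 33190 = ((88 + (72 - 42)) + (-2 + 315)) - 33190 = ((88 + 30) + 313) - 33190 = (118 + 313) - 33190 = 431 - 33190 = -32759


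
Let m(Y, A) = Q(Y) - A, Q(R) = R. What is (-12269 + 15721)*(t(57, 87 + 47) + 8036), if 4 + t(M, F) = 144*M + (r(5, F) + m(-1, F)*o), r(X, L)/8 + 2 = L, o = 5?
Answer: 57375692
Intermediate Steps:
r(X, L) = -16 + 8*L
m(Y, A) = Y - A
t(M, F) = -25 + 3*F + 144*M (t(M, F) = -4 + (144*M + ((-16 + 8*F) + (-1 - F)*5)) = -4 + (144*M + ((-16 + 8*F) + (-5 - 5*F))) = -4 + (144*M + (-21 + 3*F)) = -4 + (-21 + 3*F + 144*M) = -25 + 3*F + 144*M)
(-12269 + 15721)*(t(57, 87 + 47) + 8036) = (-12269 + 15721)*((-25 + 3*(87 + 47) + 144*57) + 8036) = 3452*((-25 + 3*134 + 8208) + 8036) = 3452*((-25 + 402 + 8208) + 8036) = 3452*(8585 + 8036) = 3452*16621 = 57375692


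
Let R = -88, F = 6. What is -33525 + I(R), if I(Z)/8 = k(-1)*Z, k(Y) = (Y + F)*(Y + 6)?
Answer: -51125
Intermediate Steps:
k(Y) = (6 + Y)² (k(Y) = (Y + 6)*(Y + 6) = (6 + Y)*(6 + Y) = (6 + Y)²)
I(Z) = 200*Z (I(Z) = 8*((36 + (-1)² + 12*(-1))*Z) = 8*((36 + 1 - 12)*Z) = 8*(25*Z) = 200*Z)
-33525 + I(R) = -33525 + 200*(-88) = -33525 - 17600 = -51125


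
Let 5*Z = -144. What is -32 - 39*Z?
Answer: 5456/5 ≈ 1091.2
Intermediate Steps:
Z = -144/5 (Z = (1/5)*(-144) = -144/5 ≈ -28.800)
-32 - 39*Z = -32 - 39*(-144/5) = -32 + 5616/5 = 5456/5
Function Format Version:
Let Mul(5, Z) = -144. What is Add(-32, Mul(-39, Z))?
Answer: Rational(5456, 5) ≈ 1091.2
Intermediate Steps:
Z = Rational(-144, 5) (Z = Mul(Rational(1, 5), -144) = Rational(-144, 5) ≈ -28.800)
Add(-32, Mul(-39, Z)) = Add(-32, Mul(-39, Rational(-144, 5))) = Add(-32, Rational(5616, 5)) = Rational(5456, 5)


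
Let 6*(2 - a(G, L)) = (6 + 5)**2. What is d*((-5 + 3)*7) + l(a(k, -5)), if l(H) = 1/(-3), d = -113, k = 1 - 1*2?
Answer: 4745/3 ≈ 1581.7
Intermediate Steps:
k = -1 (k = 1 - 2 = -1)
a(G, L) = -109/6 (a(G, L) = 2 - (6 + 5)**2/6 = 2 - 1/6*11**2 = 2 - 1/6*121 = 2 - 121/6 = -109/6)
l(H) = -1/3
d*((-5 + 3)*7) + l(a(k, -5)) = -113*(-5 + 3)*7 - 1/3 = -(-226)*7 - 1/3 = -113*(-14) - 1/3 = 1582 - 1/3 = 4745/3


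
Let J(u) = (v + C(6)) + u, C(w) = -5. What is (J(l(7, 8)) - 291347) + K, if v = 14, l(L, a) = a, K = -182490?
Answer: -473820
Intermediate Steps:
J(u) = 9 + u (J(u) = (14 - 5) + u = 9 + u)
(J(l(7, 8)) - 291347) + K = ((9 + 8) - 291347) - 182490 = (17 - 291347) - 182490 = -291330 - 182490 = -473820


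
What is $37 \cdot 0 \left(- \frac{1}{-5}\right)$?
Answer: $0$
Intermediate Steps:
$37 \cdot 0 \left(- \frac{1}{-5}\right) = 0 \left(\left(-1\right) \left(- \frac{1}{5}\right)\right) = 0 \cdot \frac{1}{5} = 0$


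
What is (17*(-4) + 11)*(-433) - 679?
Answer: 24002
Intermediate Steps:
(17*(-4) + 11)*(-433) - 679 = (-68 + 11)*(-433) - 679 = -57*(-433) - 679 = 24681 - 679 = 24002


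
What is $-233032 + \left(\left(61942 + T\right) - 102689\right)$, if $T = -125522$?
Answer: $-399301$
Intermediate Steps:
$-233032 + \left(\left(61942 + T\right) - 102689\right) = -233032 + \left(\left(61942 - 125522\right) - 102689\right) = -233032 - 166269 = -399301$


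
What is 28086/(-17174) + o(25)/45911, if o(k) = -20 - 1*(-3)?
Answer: -20802392/12717347 ≈ -1.6357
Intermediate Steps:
o(k) = -17 (o(k) = -20 + 3 = -17)
28086/(-17174) + o(25)/45911 = 28086/(-17174) - 17/45911 = 28086*(-1/17174) - 17*1/45911 = -453/277 - 17/45911 = -20802392/12717347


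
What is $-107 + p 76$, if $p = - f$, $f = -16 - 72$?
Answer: $6581$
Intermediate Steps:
$f = -88$ ($f = -16 - 72 = -88$)
$p = 88$ ($p = \left(-1\right) \left(-88\right) = 88$)
$-107 + p 76 = -107 + 88 \cdot 76 = -107 + 6688 = 6581$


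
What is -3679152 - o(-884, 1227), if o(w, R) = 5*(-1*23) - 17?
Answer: -3679020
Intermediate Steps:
o(w, R) = -132 (o(w, R) = 5*(-23) - 17 = -115 - 17 = -132)
-3679152 - o(-884, 1227) = -3679152 - 1*(-132) = -3679152 + 132 = -3679020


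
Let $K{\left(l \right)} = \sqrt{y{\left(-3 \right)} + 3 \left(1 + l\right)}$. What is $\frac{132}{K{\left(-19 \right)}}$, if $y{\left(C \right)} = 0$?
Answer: $- \frac{22 i \sqrt{6}}{3} \approx - 17.963 i$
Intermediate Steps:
$K{\left(l \right)} = \sqrt{3 + 3 l}$ ($K{\left(l \right)} = \sqrt{0 + 3 \left(1 + l\right)} = \sqrt{0 + \left(3 + 3 l\right)} = \sqrt{3 + 3 l}$)
$\frac{132}{K{\left(-19 \right)}} = \frac{132}{\sqrt{3 + 3 \left(-19\right)}} = \frac{132}{\sqrt{3 - 57}} = \frac{132}{\sqrt{-54}} = \frac{132}{3 i \sqrt{6}} = 132 \left(- \frac{i \sqrt{6}}{18}\right) = - \frac{22 i \sqrt{6}}{3}$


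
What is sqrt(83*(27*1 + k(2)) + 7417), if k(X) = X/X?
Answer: sqrt(9741) ≈ 98.697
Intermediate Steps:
k(X) = 1
sqrt(83*(27*1 + k(2)) + 7417) = sqrt(83*(27*1 + 1) + 7417) = sqrt(83*(27 + 1) + 7417) = sqrt(83*28 + 7417) = sqrt(2324 + 7417) = sqrt(9741)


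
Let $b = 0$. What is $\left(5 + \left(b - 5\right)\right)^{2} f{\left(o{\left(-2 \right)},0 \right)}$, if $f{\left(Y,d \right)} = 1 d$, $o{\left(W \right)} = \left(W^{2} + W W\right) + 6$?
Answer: $0$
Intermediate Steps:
$o{\left(W \right)} = 6 + 2 W^{2}$ ($o{\left(W \right)} = \left(W^{2} + W^{2}\right) + 6 = 2 W^{2} + 6 = 6 + 2 W^{2}$)
$f{\left(Y,d \right)} = d$
$\left(5 + \left(b - 5\right)\right)^{2} f{\left(o{\left(-2 \right)},0 \right)} = \left(5 + \left(0 - 5\right)\right)^{2} \cdot 0 = \left(5 - 5\right)^{2} \cdot 0 = 0^{2} \cdot 0 = 0 \cdot 0 = 0$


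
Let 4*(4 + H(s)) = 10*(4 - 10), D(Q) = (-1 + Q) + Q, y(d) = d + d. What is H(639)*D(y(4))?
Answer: -285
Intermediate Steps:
y(d) = 2*d
D(Q) = -1 + 2*Q
H(s) = -19 (H(s) = -4 + (10*(4 - 10))/4 = -4 + (10*(-6))/4 = -4 + (¼)*(-60) = -4 - 15 = -19)
H(639)*D(y(4)) = -19*(-1 + 2*(2*4)) = -19*(-1 + 2*8) = -19*(-1 + 16) = -19*15 = -285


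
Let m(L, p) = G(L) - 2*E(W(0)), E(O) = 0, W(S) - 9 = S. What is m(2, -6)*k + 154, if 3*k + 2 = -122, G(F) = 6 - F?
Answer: -34/3 ≈ -11.333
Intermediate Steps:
W(S) = 9 + S
k = -124/3 (k = -2/3 + (1/3)*(-122) = -2/3 - 122/3 = -124/3 ≈ -41.333)
m(L, p) = 6 - L (m(L, p) = (6 - L) - 2*0 = (6 - L) + 0 = 6 - L)
m(2, -6)*k + 154 = (6 - 1*2)*(-124/3) + 154 = (6 - 2)*(-124/3) + 154 = 4*(-124/3) + 154 = -496/3 + 154 = -34/3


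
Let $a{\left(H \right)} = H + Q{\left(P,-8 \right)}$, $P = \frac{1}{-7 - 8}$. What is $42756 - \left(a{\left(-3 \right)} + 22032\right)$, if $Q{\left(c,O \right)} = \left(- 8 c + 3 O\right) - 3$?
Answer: $\frac{311302}{15} \approx 20753.0$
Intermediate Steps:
$P = - \frac{1}{15}$ ($P = \frac{1}{-15} = - \frac{1}{15} \approx -0.066667$)
$Q{\left(c,O \right)} = -3 - 8 c + 3 O$
$a{\left(H \right)} = - \frac{397}{15} + H$ ($a{\left(H \right)} = H - \frac{397}{15} = - \frac{397}{15} + H$)
$42756 - \left(a{\left(-3 \right)} + 22032\right) = 42756 - \left(\left(- \frac{397}{15} - 3\right) + 22032\right) = 42756 - \left(- \frac{442}{15} + 22032\right) = 42756 - \frac{330038}{15} = \frac{311302}{15}$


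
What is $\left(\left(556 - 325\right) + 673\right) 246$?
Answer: $222384$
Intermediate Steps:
$\left(\left(556 - 325\right) + 673\right) 246 = \left(231 + 673\right) 246 = 904 \cdot 246 = 222384$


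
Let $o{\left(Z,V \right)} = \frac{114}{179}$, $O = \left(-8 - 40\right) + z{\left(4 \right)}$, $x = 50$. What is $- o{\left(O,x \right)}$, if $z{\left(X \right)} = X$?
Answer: $- \frac{114}{179} \approx -0.63687$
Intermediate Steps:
$O = -44$ ($O = \left(-8 - 40\right) + 4 = -48 + 4 = -44$)
$o{\left(Z,V \right)} = \frac{114}{179}$ ($o{\left(Z,V \right)} = 114 \cdot \frac{1}{179} = \frac{114}{179}$)
$- o{\left(O,x \right)} = \left(-1\right) \frac{114}{179} = - \frac{114}{179}$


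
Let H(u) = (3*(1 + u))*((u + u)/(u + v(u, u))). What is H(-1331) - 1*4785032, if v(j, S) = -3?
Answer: -3196927034/667 ≈ -4.7930e+6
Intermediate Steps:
H(u) = 2*u*(3 + 3*u)/(-3 + u) (H(u) = (3*(1 + u))*((u + u)/(u - 3)) = (3 + 3*u)*((2*u)/(-3 + u)) = (3 + 3*u)*(2*u/(-3 + u)) = 2*u*(3 + 3*u)/(-3 + u))
H(-1331) - 1*4785032 = 6*(-1331)*(1 - 1331)/(-3 - 1331) - 1*4785032 = 6*(-1331)*(-1330)/(-1334) - 4785032 = 6*(-1331)*(-1/1334)*(-1330) - 4785032 = -5310690/667 - 4785032 = -3196927034/667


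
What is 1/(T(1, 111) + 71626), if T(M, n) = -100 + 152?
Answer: 1/71678 ≈ 1.3951e-5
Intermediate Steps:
T(M, n) = 52
1/(T(1, 111) + 71626) = 1/(52 + 71626) = 1/71678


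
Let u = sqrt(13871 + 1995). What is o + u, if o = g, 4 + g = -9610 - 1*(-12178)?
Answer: 2564 + sqrt(15866) ≈ 2690.0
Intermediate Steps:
u = sqrt(15866) ≈ 125.96
g = 2564 (g = -4 + (-9610 - 1*(-12178)) = -4 + (-9610 + 12178) = -4 + 2568 = 2564)
o = 2564
o + u = 2564 + sqrt(15866)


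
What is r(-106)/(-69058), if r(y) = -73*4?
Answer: 2/473 ≈ 0.0042283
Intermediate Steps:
r(y) = -292
r(-106)/(-69058) = -292/(-69058) = -292*(-1/69058) = 2/473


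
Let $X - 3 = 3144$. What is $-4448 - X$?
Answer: $-7595$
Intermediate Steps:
$X = 3147$ ($X = 3 + 3144 = 3147$)
$-4448 - X = -4448 - 3147 = -7595$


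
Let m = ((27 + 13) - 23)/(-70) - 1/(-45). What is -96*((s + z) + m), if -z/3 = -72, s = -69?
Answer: -1479536/105 ≈ -14091.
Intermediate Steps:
z = 216 (z = -3*(-72) = 216)
m = -139/630 (m = (40 - 23)*(-1/70) - 1*(-1/45) = 17*(-1/70) + 1/45 = -17/70 + 1/45 = -139/630 ≈ -0.22063)
-96*((s + z) + m) = -96*((-69 + 216) - 139/630) = -96*(147 - 139/630) = -96*92471/630 = -1479536/105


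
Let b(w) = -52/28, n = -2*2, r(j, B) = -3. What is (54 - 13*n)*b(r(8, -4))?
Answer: -1378/7 ≈ -196.86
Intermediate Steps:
n = -4
b(w) = -13/7 (b(w) = -52*1/28 = -13/7)
(54 - 13*n)*b(r(8, -4)) = (54 - 13*(-4))*(-13/7) = (54 + 52)*(-13/7) = 106*(-13/7) = -1378/7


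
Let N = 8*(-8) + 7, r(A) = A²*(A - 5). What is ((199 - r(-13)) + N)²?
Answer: 10137856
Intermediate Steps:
r(A) = A²*(-5 + A)
N = -57 (N = -64 + 7 = -57)
((199 - r(-13)) + N)² = ((199 - (-13)²*(-5 - 13)) - 57)² = ((199 - 169*(-18)) - 57)² = ((199 - 1*(-3042)) - 57)² = ((199 + 3042) - 57)² = (3241 - 57)² = 3184² = 10137856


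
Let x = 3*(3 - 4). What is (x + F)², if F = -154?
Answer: 24649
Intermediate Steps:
x = -3 (x = 3*(-1) = -3)
(x + F)² = (-3 - 154)² = (-157)² = 24649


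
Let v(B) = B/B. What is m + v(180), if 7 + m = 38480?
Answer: 38474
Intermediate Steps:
m = 38473 (m = -7 + 38480 = 38473)
v(B) = 1
m + v(180) = 38473 + 1 = 38474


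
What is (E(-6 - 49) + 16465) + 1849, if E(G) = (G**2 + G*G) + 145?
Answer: 24509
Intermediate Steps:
E(G) = 145 + 2*G**2 (E(G) = (G**2 + G**2) + 145 = 2*G**2 + 145 = 145 + 2*G**2)
(E(-6 - 49) + 16465) + 1849 = ((145 + 2*(-6 - 49)**2) + 16465) + 1849 = ((145 + 2*(-55)**2) + 16465) + 1849 = ((145 + 2*3025) + 16465) + 1849 = ((145 + 6050) + 16465) + 1849 = (6195 + 16465) + 1849 = 22660 + 1849 = 24509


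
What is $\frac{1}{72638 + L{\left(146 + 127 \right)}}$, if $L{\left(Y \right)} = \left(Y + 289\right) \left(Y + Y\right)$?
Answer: $\frac{1}{379490} \approx 2.6351 \cdot 10^{-6}$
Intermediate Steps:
$L{\left(Y \right)} = 2 Y \left(289 + Y\right)$ ($L{\left(Y \right)} = \left(289 + Y\right) 2 Y = 2 Y \left(289 + Y\right)$)
$\frac{1}{72638 + L{\left(146 + 127 \right)}} = \frac{1}{72638 + 2 \left(146 + 127\right) \left(289 + \left(146 + 127\right)\right)} = \frac{1}{72638 + 2 \cdot 273 \left(289 + 273\right)} = \frac{1}{72638 + 2 \cdot 273 \cdot 562} = \frac{1}{72638 + 306852} = \frac{1}{379490}$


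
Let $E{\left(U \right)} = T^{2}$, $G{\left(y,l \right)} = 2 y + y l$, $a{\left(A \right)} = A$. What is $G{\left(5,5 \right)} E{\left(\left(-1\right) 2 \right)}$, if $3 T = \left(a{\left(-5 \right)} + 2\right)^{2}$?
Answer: $315$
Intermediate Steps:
$T = 3$ ($T = \frac{\left(-5 + 2\right)^{2}}{3} = \frac{\left(-3\right)^{2}}{3} = \frac{1}{3} \cdot 9 = 3$)
$G{\left(y,l \right)} = 2 y + l y$
$E{\left(U \right)} = 9$ ($E{\left(U \right)} = 3^{2} = 9$)
$G{\left(5,5 \right)} E{\left(\left(-1\right) 2 \right)} = 5 \left(2 + 5\right) 9 = 5 \cdot 7 \cdot 9 = 35 \cdot 9 = 315$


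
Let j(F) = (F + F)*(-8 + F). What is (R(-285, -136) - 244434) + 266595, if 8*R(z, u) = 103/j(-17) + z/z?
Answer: 150695753/6800 ≈ 22161.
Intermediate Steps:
j(F) = 2*F*(-8 + F) (j(F) = (2*F)*(-8 + F) = 2*F*(-8 + F))
R(z, u) = 953/6800 (R(z, u) = (103/((2*(-17)*(-8 - 17))) + z/z)/8 = (103/((2*(-17)*(-25))) + 1)/8 = (103/850 + 1)/8 = (⅛)*(953/850) = 953/6800)
(R(-285, -136) - 244434) + 266595 = (953/6800 - 244434) + 266595 = -1662150247/6800 + 266595 = 150695753/6800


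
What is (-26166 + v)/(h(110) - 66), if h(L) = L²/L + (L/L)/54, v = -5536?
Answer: -1711908/2377 ≈ -720.20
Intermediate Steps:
h(L) = 1/54 + L (h(L) = L + 1*(1/54) = L + 1/54 = 1/54 + L)
(-26166 + v)/(h(110) - 66) = (-26166 - 5536)/((1/54 + 110) - 66) = -31702/(5941/54 - 66) = -31702/2377/54 = -31702*54/2377 = -1711908/2377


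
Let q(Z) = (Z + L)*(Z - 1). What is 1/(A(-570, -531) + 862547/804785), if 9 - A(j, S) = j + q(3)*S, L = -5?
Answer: -804785/1242530278 ≈ -0.00064770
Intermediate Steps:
q(Z) = (-1 + Z)*(-5 + Z) (q(Z) = (Z - 5)*(Z - 1) = (-5 + Z)*(-1 + Z) = (-1 + Z)*(-5 + Z))
A(j, S) = 9 - j + 4*S (A(j, S) = 9 - (j + (5 + 3**2 - 6*3)*S) = 9 - (j + (5 + 9 - 18)*S) = 9 - (j - 4*S) = 9 + (-j + 4*S) = 9 - j + 4*S)
1/(A(-570, -531) + 862547/804785) = 1/((9 - 1*(-570) + 4*(-531)) + 862547/804785) = 1/((9 + 570 - 2124) + 862547*(1/804785)) = 1/(-1545 + 862547/804785) = 1/(-1242530278/804785) = -804785/1242530278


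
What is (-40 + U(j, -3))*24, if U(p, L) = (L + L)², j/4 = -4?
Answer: -96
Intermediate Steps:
j = -16 (j = 4*(-4) = -16)
U(p, L) = 4*L² (U(p, L) = (2*L)² = 4*L²)
(-40 + U(j, -3))*24 = (-40 + 4*(-3)²)*24 = (-40 + 4*9)*24 = (-40 + 36)*24 = -4*24 = -96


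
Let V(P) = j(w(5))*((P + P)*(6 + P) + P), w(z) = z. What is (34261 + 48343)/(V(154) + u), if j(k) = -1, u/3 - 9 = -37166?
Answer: -82604/160905 ≈ -0.51337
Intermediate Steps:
u = -111471 (u = 27 + 3*(-37166) = 27 - 111498 = -111471)
V(P) = -P - 2*P*(6 + P) (V(P) = -((P + P)*(6 + P) + P) = -((2*P)*(6 + P) + P) = -(2*P*(6 + P) + P) = -(P + 2*P*(6 + P)) = -P - 2*P*(6 + P))
(34261 + 48343)/(V(154) + u) = (34261 + 48343)/(-1*154*(13 + 2*154) - 111471) = 82604/(-1*154*(13 + 308) - 111471) = 82604/(-1*154*321 - 111471) = 82604/(-49434 - 111471) = 82604/(-160905) = 82604*(-1/160905) = -82604/160905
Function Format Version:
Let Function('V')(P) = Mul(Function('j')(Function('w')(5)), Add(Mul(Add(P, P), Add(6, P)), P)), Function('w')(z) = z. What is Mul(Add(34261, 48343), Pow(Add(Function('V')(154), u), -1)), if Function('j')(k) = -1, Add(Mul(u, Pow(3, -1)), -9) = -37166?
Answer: Rational(-82604, 160905) ≈ -0.51337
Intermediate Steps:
u = -111471 (u = Add(27, Mul(3, -37166)) = Add(27, -111498) = -111471)
Function('V')(P) = Add(Mul(-1, P), Mul(-2, P, Add(6, P))) (Function('V')(P) = Mul(-1, Add(Mul(Add(P, P), Add(6, P)), P)) = Mul(-1, Add(Mul(Mul(2, P), Add(6, P)), P)) = Mul(-1, Add(Mul(2, P, Add(6, P)), P)) = Mul(-1, Add(P, Mul(2, P, Add(6, P)))) = Add(Mul(-1, P), Mul(-2, P, Add(6, P))))
Mul(Add(34261, 48343), Pow(Add(Function('V')(154), u), -1)) = Mul(Add(34261, 48343), Pow(Add(Mul(-1, 154, Add(13, Mul(2, 154))), -111471), -1)) = Mul(82604, Pow(Add(Mul(-1, 154, Add(13, 308)), -111471), -1)) = Mul(82604, Pow(Add(Mul(-1, 154, 321), -111471), -1)) = Mul(82604, Pow(Add(-49434, -111471), -1)) = Mul(82604, Pow(-160905, -1)) = Mul(82604, Rational(-1, 160905)) = Rational(-82604, 160905)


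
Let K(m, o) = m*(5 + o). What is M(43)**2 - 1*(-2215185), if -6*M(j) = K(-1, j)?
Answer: 2215249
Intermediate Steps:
M(j) = 5/6 + j/6 (M(j) = -(-1)*(5 + j)/6 = -(-5 - j)/6 = 5/6 + j/6)
M(43)**2 - 1*(-2215185) = (5/6 + (1/6)*43)**2 - 1*(-2215185) = (5/6 + 43/6)**2 + 2215185 = 8**2 + 2215185 = 64 + 2215185 = 2215249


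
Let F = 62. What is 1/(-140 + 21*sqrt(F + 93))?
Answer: 4/1393 + 3*sqrt(155)/6965 ≈ 0.0082340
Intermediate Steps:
1/(-140 + 21*sqrt(F + 93)) = 1/(-140 + 21*sqrt(62 + 93)) = 1/(-140 + 21*sqrt(155))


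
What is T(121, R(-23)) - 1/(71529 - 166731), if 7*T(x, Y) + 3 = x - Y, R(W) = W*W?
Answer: -39128015/666414 ≈ -58.714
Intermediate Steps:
R(W) = W**2
T(x, Y) = -3/7 - Y/7 + x/7 (T(x, Y) = -3/7 + (x - Y)/7 = -3/7 + (-Y/7 + x/7) = -3/7 - Y/7 + x/7)
T(121, R(-23)) - 1/(71529 - 166731) = (-3/7 - 1/7*(-23)**2 + (1/7)*121) - 1/(71529 - 166731) = (-3/7 - 1/7*529 + 121/7) - 1/(-95202) = (-3/7 - 529/7 + 121/7) - 1*(-1/95202) = -411/7 + 1/95202 = -39128015/666414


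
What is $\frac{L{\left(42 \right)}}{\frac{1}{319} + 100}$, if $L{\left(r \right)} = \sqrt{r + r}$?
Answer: $\frac{638 \sqrt{21}}{31901} \approx 0.091649$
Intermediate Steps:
$L{\left(r \right)} = \sqrt{2} \sqrt{r}$ ($L{\left(r \right)} = \sqrt{2 r} = \sqrt{2} \sqrt{r}$)
$\frac{L{\left(42 \right)}}{\frac{1}{319} + 100} = \frac{\sqrt{2} \sqrt{42}}{\frac{1}{319} + 100} = \frac{2 \sqrt{21}}{\frac{1}{319} + 100} = \frac{2 \sqrt{21}}{\frac{31901}{319}} = 2 \sqrt{21} \cdot \frac{319}{31901} = \frac{638 \sqrt{21}}{31901}$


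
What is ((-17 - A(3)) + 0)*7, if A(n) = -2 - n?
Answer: -84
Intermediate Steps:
((-17 - A(3)) + 0)*7 = ((-17 - (-2 - 1*3)) + 0)*7 = ((-17 - (-2 - 3)) + 0)*7 = ((-17 - 1*(-5)) + 0)*7 = ((-17 + 5) + 0)*7 = (-12 + 0)*7 = -12*7 = -84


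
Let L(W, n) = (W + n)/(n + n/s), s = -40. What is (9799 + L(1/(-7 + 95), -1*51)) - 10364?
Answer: -12339200/21879 ≈ -563.97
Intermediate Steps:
L(W, n) = 40*(W + n)/(39*n) (L(W, n) = (W + n)/(n + n/(-40)) = (W + n)/(n + n*(-1/40)) = (W + n)/(n - n/40) = (W + n)/((39*n/40)) = (W + n)*(40/(39*n)) = 40*(W + n)/(39*n))
(9799 + L(1/(-7 + 95), -1*51)) - 10364 = (9799 + 40*(1/(-7 + 95) - 1*51)/(39*((-1*51)))) - 10364 = (9799 + (40/39)*(1/88 - 51)/(-51)) - 10364 = (9799 + (40/39)*(-1/51)*(1/88 - 51)) - 10364 = (9799 + (40/39)*(-1/51)*(-4487/88)) - 10364 = (9799 + 22435/21879) - 10364 = 214414756/21879 - 10364 = -12339200/21879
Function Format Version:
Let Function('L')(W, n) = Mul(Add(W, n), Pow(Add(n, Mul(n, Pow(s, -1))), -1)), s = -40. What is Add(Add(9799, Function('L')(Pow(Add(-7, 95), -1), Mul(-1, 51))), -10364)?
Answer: Rational(-12339200, 21879) ≈ -563.97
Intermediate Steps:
Function('L')(W, n) = Mul(Rational(40, 39), Pow(n, -1), Add(W, n)) (Function('L')(W, n) = Mul(Add(W, n), Pow(Add(n, Mul(n, Pow(-40, -1))), -1)) = Mul(Add(W, n), Pow(Add(n, Mul(n, Rational(-1, 40))), -1)) = Mul(Add(W, n), Pow(Add(n, Mul(Rational(-1, 40), n)), -1)) = Mul(Add(W, n), Pow(Mul(Rational(39, 40), n), -1)) = Mul(Add(W, n), Mul(Rational(40, 39), Pow(n, -1))) = Mul(Rational(40, 39), Pow(n, -1), Add(W, n)))
Add(Add(9799, Function('L')(Pow(Add(-7, 95), -1), Mul(-1, 51))), -10364) = Add(Add(9799, Mul(Rational(40, 39), Pow(Mul(-1, 51), -1), Add(Pow(Add(-7, 95), -1), Mul(-1, 51)))), -10364) = Add(Add(9799, Mul(Rational(40, 39), Pow(-51, -1), Add(Pow(88, -1), -51))), -10364) = Add(Add(9799, Mul(Rational(40, 39), Rational(-1, 51), Add(Rational(1, 88), -51))), -10364) = Add(Add(9799, Mul(Rational(40, 39), Rational(-1, 51), Rational(-4487, 88))), -10364) = Add(Add(9799, Rational(22435, 21879)), -10364) = Add(Rational(214414756, 21879), -10364) = Rational(-12339200, 21879)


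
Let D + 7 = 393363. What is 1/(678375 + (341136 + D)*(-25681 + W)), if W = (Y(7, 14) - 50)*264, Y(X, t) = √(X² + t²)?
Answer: -28557105077/806296374495557382649 - 1357341216*√5/806296374495557382649 ≈ -3.9182e-11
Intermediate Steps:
D = 393356 (D = -7 + 393363 = 393356)
W = -13200 + 1848*√5 (W = (√(7² + 14²) - 50)*264 = (√(49 + 196) - 50)*264 = (√245 - 50)*264 = (7*√5 - 50)*264 = (-50 + 7*√5)*264 = -13200 + 1848*√5 ≈ -9067.8)
1/(678375 + (341136 + D)*(-25681 + W)) = 1/(678375 + (341136 + 393356)*(-25681 + (-13200 + 1848*√5))) = 1/(678375 + 734492*(-38881 + 1848*√5)) = 1/(678375 + (-28557783452 + 1357341216*√5)) = 1/(-28557105077 + 1357341216*√5)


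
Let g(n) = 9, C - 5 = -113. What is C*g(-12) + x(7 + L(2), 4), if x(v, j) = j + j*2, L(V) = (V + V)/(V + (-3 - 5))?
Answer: -960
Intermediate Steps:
L(V) = 2*V/(-8 + V) (L(V) = (2*V)/(V - 8) = (2*V)/(-8 + V) = 2*V/(-8 + V))
C = -108 (C = 5 - 113 = -108)
x(v, j) = 3*j (x(v, j) = j + 2*j = 3*j)
C*g(-12) + x(7 + L(2), 4) = -108*9 + 3*4 = -972 + 12 = -960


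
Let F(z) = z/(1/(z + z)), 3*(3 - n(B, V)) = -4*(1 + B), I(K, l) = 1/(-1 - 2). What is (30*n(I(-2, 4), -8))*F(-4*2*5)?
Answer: 1120000/3 ≈ 3.7333e+5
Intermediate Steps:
I(K, l) = -1/3 (I(K, l) = 1/(-3) = -1/3)
n(B, V) = 13/3 + 4*B/3 (n(B, V) = 3 - (-4)*(1 + B)/3 = 3 - (-4 - 4*B)/3 = 3 + (4/3 + 4*B/3) = 13/3 + 4*B/3)
F(z) = 2*z**2 (F(z) = z/(1/(2*z)) = z/((1/(2*z))) = z*(2*z) = 2*z**2)
(30*n(I(-2, 4), -8))*F(-4*2*5) = (30*(13/3 + (4/3)*(-1/3)))*(2*(-4*2*5)**2) = (30*(13/3 - 4/9))*(2*(-8*5)**2) = (30*(35/9))*(2*(-40)**2) = 350*(2*1600)/3 = (350/3)*3200 = 1120000/3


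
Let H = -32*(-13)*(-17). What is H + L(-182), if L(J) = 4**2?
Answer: -7056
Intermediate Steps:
H = -7072 (H = 416*(-17) = -7072)
L(J) = 16
H + L(-182) = -7072 + 16 = -7056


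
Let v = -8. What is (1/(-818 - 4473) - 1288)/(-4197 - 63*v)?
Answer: 2271603/6513221 ≈ 0.34877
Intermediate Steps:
(1/(-818 - 4473) - 1288)/(-4197 - 63*v) = (1/(-818 - 4473) - 1288)/(-4197 - 63*(-8)) = (1/(-5291) - 1288)/(-4197 + 504) = (-1/5291 - 1288)/(-3693) = -6814809/5291*(-1/3693) = 2271603/6513221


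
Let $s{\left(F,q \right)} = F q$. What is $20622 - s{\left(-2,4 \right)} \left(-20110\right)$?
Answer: $-140258$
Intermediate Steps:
$20622 - s{\left(-2,4 \right)} \left(-20110\right) = 20622 - \left(-2\right) 4 \left(-20110\right) = 20622 - \left(-8\right) \left(-20110\right) = 20622 - 160880 = -140258$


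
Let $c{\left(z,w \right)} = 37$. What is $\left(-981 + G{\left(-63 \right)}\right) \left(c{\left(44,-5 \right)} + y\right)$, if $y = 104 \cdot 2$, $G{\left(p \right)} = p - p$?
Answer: $-240345$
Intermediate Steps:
$G{\left(p \right)} = 0$
$y = 208$
$\left(-981 + G{\left(-63 \right)}\right) \left(c{\left(44,-5 \right)} + y\right) = \left(-981 + 0\right) \left(37 + 208\right) = \left(-981\right) 245 = -240345$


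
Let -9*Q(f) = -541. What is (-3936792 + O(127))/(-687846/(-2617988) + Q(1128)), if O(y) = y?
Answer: -46377637785090/711261061 ≈ -65205.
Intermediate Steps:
Q(f) = 541/9 (Q(f) = -⅑*(-541) = 541/9)
(-3936792 + O(127))/(-687846/(-2617988) + Q(1128)) = (-3936792 + 127)/(-687846/(-2617988) + 541/9) = -3936665/(-687846*(-1/2617988) + 541/9) = -3936665/(343923/1308994 + 541/9) = -3936665/711261061/11780946 = -3936665*11780946/711261061 = -46377637785090/711261061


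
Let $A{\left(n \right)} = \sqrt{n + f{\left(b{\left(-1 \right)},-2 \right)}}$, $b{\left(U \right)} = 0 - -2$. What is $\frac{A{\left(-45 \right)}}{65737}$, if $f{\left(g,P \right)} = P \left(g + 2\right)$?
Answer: $\frac{i \sqrt{53}}{65737} \approx 0.00011075 i$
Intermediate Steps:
$b{\left(U \right)} = 2$ ($b{\left(U \right)} = 0 + 2 = 2$)
$f{\left(g,P \right)} = P \left(2 + g\right)$
$A{\left(n \right)} = \sqrt{-8 + n}$ ($A{\left(n \right)} = \sqrt{n - 2 \left(2 + 2\right)} = \sqrt{n - 8} = \sqrt{-8 + n}$)
$\frac{A{\left(-45 \right)}}{65737} = \frac{\sqrt{-8 - 45}}{65737} = \sqrt{-53} \cdot \frac{1}{65737} = i \sqrt{53} \cdot \frac{1}{65737} = \frac{i \sqrt{53}}{65737}$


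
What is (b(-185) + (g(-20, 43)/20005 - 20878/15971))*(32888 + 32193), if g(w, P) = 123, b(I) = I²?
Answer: 711626036246000858/319499855 ≈ 2.2273e+9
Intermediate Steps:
(b(-185) + (g(-20, 43)/20005 - 20878/15971))*(32888 + 32193) = ((-185)² + (123/20005 - 20878/15971))*(32888 + 32193) = (34225 + (123*(1/20005) - 20878*1/15971))*65081 = (34225 + (123/20005 - 20878/15971))*65081 = (34225 - 415699957/319499855)*65081 = (10934466837418/319499855)*65081 = 711626036246000858/319499855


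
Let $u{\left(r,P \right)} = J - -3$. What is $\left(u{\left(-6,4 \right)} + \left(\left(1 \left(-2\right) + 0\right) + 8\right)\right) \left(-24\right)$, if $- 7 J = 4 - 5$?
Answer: $- \frac{1536}{7} \approx -219.43$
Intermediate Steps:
$J = \frac{1}{7}$ ($J = - \frac{4 - 5}{7} = \left(- \frac{1}{7}\right) \left(-1\right) = \frac{1}{7} \approx 0.14286$)
$u{\left(r,P \right)} = \frac{22}{7}$ ($u{\left(r,P \right)} = \frac{1}{7} - -3 = \frac{1}{7} + 3 = \frac{22}{7}$)
$\left(u{\left(-6,4 \right)} + \left(\left(1 \left(-2\right) + 0\right) + 8\right)\right) \left(-24\right) = \left(\frac{22}{7} + \left(\left(1 \left(-2\right) + 0\right) + 8\right)\right) \left(-24\right) = \left(\frac{22}{7} + \left(\left(-2 + 0\right) + 8\right)\right) \left(-24\right) = \left(\frac{22}{7} + \left(-2 + 8\right)\right) \left(-24\right) = \left(\frac{22}{7} + 6\right) \left(-24\right) = \frac{64}{7} \left(-24\right) = - \frac{1536}{7}$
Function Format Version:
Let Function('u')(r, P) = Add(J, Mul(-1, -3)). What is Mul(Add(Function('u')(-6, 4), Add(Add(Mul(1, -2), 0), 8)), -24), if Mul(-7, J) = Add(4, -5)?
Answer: Rational(-1536, 7) ≈ -219.43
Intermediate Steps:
J = Rational(1, 7) (J = Mul(Rational(-1, 7), Add(4, -5)) = Mul(Rational(-1, 7), -1) = Rational(1, 7) ≈ 0.14286)
Function('u')(r, P) = Rational(22, 7) (Function('u')(r, P) = Add(Rational(1, 7), Mul(-1, -3)) = Add(Rational(1, 7), 3) = Rational(22, 7))
Mul(Add(Function('u')(-6, 4), Add(Add(Mul(1, -2), 0), 8)), -24) = Mul(Add(Rational(22, 7), Add(Add(Mul(1, -2), 0), 8)), -24) = Mul(Add(Rational(22, 7), Add(Add(-2, 0), 8)), -24) = Mul(Add(Rational(22, 7), Add(-2, 8)), -24) = Mul(Add(Rational(22, 7), 6), -24) = Mul(Rational(64, 7), -24) = Rational(-1536, 7)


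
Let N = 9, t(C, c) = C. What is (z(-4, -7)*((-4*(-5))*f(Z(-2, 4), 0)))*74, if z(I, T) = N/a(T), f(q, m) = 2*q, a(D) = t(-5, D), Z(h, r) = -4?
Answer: 21312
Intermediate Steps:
a(D) = -5
z(I, T) = -9/5 (z(I, T) = 9/(-5) = 9*(-⅕) = -9/5)
(z(-4, -7)*((-4*(-5))*f(Z(-2, 4), 0)))*74 = -9*(-4*(-5))*2*(-4)/5*74 = -36*(-8)*74 = -9/5*(-160)*74 = 288*74 = 21312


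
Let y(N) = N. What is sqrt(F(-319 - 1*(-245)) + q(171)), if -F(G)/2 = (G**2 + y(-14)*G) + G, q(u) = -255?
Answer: 3*I*sqrt(1459) ≈ 114.59*I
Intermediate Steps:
F(G) = -2*G**2 + 26*G (F(G) = -2*((G**2 - 14*G) + G) = -2*(G**2 - 13*G) = -2*G**2 + 26*G)
sqrt(F(-319 - 1*(-245)) + q(171)) = sqrt(2*(-319 - 1*(-245))*(13 - (-319 - 1*(-245))) - 255) = sqrt(2*(-319 + 245)*(13 - (-319 + 245)) - 255) = sqrt(2*(-74)*(13 - 1*(-74)) - 255) = sqrt(2*(-74)*(13 + 74) - 255) = sqrt(2*(-74)*87 - 255) = sqrt(-12876 - 255) = sqrt(-13131) = 3*I*sqrt(1459)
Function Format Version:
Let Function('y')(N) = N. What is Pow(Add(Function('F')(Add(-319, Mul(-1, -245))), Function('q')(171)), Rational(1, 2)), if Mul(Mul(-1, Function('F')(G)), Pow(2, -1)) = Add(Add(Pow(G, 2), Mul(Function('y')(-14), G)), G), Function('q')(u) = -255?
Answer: Mul(3, I, Pow(1459, Rational(1, 2))) ≈ Mul(114.59, I)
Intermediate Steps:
Function('F')(G) = Add(Mul(-2, Pow(G, 2)), Mul(26, G)) (Function('F')(G) = Mul(-2, Add(Add(Pow(G, 2), Mul(-14, G)), G)) = Mul(-2, Add(Pow(G, 2), Mul(-13, G))) = Add(Mul(-2, Pow(G, 2)), Mul(26, G)))
Pow(Add(Function('F')(Add(-319, Mul(-1, -245))), Function('q')(171)), Rational(1, 2)) = Pow(Add(Mul(2, Add(-319, Mul(-1, -245)), Add(13, Mul(-1, Add(-319, Mul(-1, -245))))), -255), Rational(1, 2)) = Pow(Add(Mul(2, Add(-319, 245), Add(13, Mul(-1, Add(-319, 245)))), -255), Rational(1, 2)) = Pow(Add(Mul(2, -74, Add(13, Mul(-1, -74))), -255), Rational(1, 2)) = Pow(Add(Mul(2, -74, Add(13, 74)), -255), Rational(1, 2)) = Pow(Add(Mul(2, -74, 87), -255), Rational(1, 2)) = Pow(Add(-12876, -255), Rational(1, 2)) = Pow(-13131, Rational(1, 2)) = Mul(3, I, Pow(1459, Rational(1, 2)))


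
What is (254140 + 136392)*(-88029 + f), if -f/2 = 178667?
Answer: -173928503116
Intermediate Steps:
f = -357334 (f = -2*178667 = -357334)
(254140 + 136392)*(-88029 + f) = (254140 + 136392)*(-88029 - 357334) = 390532*(-445363) = -173928503116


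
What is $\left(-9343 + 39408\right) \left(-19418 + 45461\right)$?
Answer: $782982795$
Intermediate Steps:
$\left(-9343 + 39408\right) \left(-19418 + 45461\right) = 30065 \cdot 26043 = 782982795$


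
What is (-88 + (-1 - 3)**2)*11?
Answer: -792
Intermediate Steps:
(-88 + (-1 - 3)**2)*11 = (-88 + (-4)**2)*11 = (-88 + 16)*11 = -72*11 = -792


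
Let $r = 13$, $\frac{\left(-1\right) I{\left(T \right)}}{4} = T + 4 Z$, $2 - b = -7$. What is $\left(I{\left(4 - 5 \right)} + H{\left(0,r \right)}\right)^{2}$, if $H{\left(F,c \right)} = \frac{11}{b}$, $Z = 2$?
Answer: $\frac{58081}{81} \approx 717.05$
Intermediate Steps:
$b = 9$ ($b = 2 - -7 = 2 + 7 = 9$)
$I{\left(T \right)} = -32 - 4 T$ ($I{\left(T \right)} = - 4 \left(T + 4 \cdot 2\right) = - 4 \left(T + 8\right) = - 4 \left(8 + T\right) = -32 - 4 T$)
$H{\left(F,c \right)} = \frac{11}{9}$
$\left(I{\left(4 - 5 \right)} + H{\left(0,r \right)}\right)^{2} = \left(\left(-32 - 4 \left(4 - 5\right)\right) + \frac{11}{9}\right)^{2} = \left(\left(-32 - -4\right) + \frac{11}{9}\right)^{2} = \left(\left(-32 + 4\right) + \frac{11}{9}\right)^{2} = \left(-28 + \frac{11}{9}\right)^{2} = \left(- \frac{241}{9}\right)^{2} = \frac{58081}{81}$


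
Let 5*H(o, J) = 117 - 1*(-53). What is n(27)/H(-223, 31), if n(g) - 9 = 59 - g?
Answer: 41/34 ≈ 1.2059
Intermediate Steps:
n(g) = 68 - g (n(g) = 9 + (59 - g) = 68 - g)
H(o, J) = 34 (H(o, J) = (117 - 1*(-53))/5 = (117 + 53)/5 = (1/5)*170 = 34)
n(27)/H(-223, 31) = (68 - 1*27)/34 = (68 - 27)*(1/34) = 41*(1/34) = 41/34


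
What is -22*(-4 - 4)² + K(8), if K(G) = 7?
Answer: -1401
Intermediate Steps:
-22*(-4 - 4)² + K(8) = -22*(-4 - 4)² + 7 = -22*(-8)² + 7 = -22*64 + 7 = -1408 + 7 = -1401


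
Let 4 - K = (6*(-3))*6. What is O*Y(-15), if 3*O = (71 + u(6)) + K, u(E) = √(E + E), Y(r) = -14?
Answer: -854 - 28*√3/3 ≈ -870.17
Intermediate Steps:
u(E) = √2*√E (u(E) = √(2*E) = √2*√E)
K = 112 (K = 4 - 6*(-3)*6 = 4 - (-18)*6 = 4 - 1*(-108) = 4 + 108 = 112)
O = 61 + 2*√3/3 (O = ((71 + √2*√6) + 112)/3 = ((71 + 2*√3) + 112)/3 = (183 + 2*√3)/3 = 61 + 2*√3/3 ≈ 62.155)
O*Y(-15) = (61 + 2*√3/3)*(-14) = -854 - 28*√3/3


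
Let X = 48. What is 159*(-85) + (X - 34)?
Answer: -13501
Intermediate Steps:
159*(-85) + (X - 34) = 159*(-85) + (48 - 34) = -13515 + 14 = -13501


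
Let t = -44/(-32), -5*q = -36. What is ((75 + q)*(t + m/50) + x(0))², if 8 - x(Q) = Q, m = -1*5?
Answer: 508998721/40000 ≈ 12725.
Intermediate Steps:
m = -5
q = 36/5 (q = -⅕*(-36) = 36/5 ≈ 7.2000)
x(Q) = 8 - Q
t = 11/8 (t = -44*(-1/32) = 11/8 ≈ 1.3750)
((75 + q)*(t + m/50) + x(0))² = ((75 + 36/5)*(11/8 - 5/50) + (8 - 1*0))² = (411*(11/8 - 5*1/50)/5 + (8 + 0))² = (411*(11/8 - ⅒)/5 + 8)² = ((411/5)*(51/40) + 8)² = (20961/200 + 8)² = (22561/200)² = 508998721/40000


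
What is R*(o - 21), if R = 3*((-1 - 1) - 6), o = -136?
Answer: 3768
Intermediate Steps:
R = -24 (R = 3*(-2 - 6) = 3*(-8) = -24)
R*(o - 21) = -24*(-136 - 21) = -24*(-157) = 3768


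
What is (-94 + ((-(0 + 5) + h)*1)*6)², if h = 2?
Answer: 12544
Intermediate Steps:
(-94 + ((-(0 + 5) + h)*1)*6)² = (-94 + ((-(0 + 5) + 2)*1)*6)² = (-94 + ((-1*5 + 2)*1)*6)² = (-94 + ((-5 + 2)*1)*6)² = (-94 - 3*1*6)² = (-94 - 3*6)² = (-94 - 18)² = (-112)² = 12544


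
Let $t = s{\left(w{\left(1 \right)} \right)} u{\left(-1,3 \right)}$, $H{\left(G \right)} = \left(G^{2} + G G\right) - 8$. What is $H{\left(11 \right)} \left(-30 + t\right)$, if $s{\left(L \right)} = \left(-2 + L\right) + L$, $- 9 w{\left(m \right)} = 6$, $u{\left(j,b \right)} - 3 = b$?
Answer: $-11700$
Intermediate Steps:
$u{\left(j,b \right)} = 3 + b$
$w{\left(m \right)} = - \frac{2}{3}$ ($w{\left(m \right)} = \left(- \frac{1}{9}\right) 6 = - \frac{2}{3}$)
$s{\left(L \right)} = -2 + 2 L$
$H{\left(G \right)} = -8 + 2 G^{2}$ ($H{\left(G \right)} = \left(G^{2} + G^{2}\right) - 8 = 2 G^{2} - 8 = -8 + 2 G^{2}$)
$t = -20$ ($t = \left(-2 + 2 \left(- \frac{2}{3}\right)\right) \left(3 + 3\right) = \left(-2 - \frac{4}{3}\right) 6 = \left(- \frac{10}{3}\right) 6 = -20$)
$H{\left(11 \right)} \left(-30 + t\right) = \left(-8 + 2 \cdot 11^{2}\right) \left(-30 - 20\right) = \left(-8 + 2 \cdot 121\right) \left(-50\right) = \left(-8 + 242\right) \left(-50\right) = 234 \left(-50\right) = -11700$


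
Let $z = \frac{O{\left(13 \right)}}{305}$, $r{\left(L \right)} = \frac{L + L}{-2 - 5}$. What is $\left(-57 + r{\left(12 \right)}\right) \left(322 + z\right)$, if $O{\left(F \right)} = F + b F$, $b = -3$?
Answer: $- \frac{41531832}{2135} \approx -19453.0$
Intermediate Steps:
$O{\left(F \right)} = - 2 F$ ($O{\left(F \right)} = F - 3 F = - 2 F$)
$r{\left(L \right)} = - \frac{2 L}{7}$ ($r{\left(L \right)} = \frac{2 L}{-7} = 2 L \left(- \frac{1}{7}\right) = - \frac{2 L}{7}$)
$z = - \frac{26}{305}$ ($z = \frac{\left(-2\right) 13}{305} = \left(-26\right) \frac{1}{305} = - \frac{26}{305} \approx -0.085246$)
$\left(-57 + r{\left(12 \right)}\right) \left(322 + z\right) = \left(-57 - \frac{24}{7}\right) \left(322 - \frac{26}{305}\right) = \left(-57 - \frac{24}{7}\right) \frac{98184}{305} = \left(- \frac{423}{7}\right) \frac{98184}{305} = - \frac{41531832}{2135}$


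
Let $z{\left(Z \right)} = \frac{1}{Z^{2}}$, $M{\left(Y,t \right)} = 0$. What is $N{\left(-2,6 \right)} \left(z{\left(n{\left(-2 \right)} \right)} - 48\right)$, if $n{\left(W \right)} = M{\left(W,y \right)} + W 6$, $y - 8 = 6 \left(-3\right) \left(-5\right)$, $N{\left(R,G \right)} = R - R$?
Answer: $0$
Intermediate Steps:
$N{\left(R,G \right)} = 0$
$y = 98$ ($y = 8 + 6 \left(-3\right) \left(-5\right) = 8 - -90 = 8 + 90 = 98$)
$n{\left(W \right)} = 6 W$ ($n{\left(W \right)} = 0 + W 6 = 0 + 6 W = 6 W$)
$z{\left(Z \right)} = \frac{1}{Z^{2}}$
$N{\left(-2,6 \right)} \left(z{\left(n{\left(-2 \right)} \right)} - 48\right) = 0 \left(\frac{1}{144} - 48\right) = 0 \left(- \frac{6911}{144}\right) = 0$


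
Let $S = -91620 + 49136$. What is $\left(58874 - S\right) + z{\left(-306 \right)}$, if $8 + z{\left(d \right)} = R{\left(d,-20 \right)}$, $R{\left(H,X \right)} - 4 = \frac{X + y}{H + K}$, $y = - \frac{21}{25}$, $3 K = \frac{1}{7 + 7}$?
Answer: $\frac{32562528232}{321275} \approx 1.0135 \cdot 10^{5}$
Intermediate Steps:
$S = -42484$
$K = \frac{1}{42}$ ($K = \frac{1}{3 \left(7 + 7\right)} = \frac{1}{3 \cdot 14} = \frac{1}{3} \cdot \frac{1}{14} = \frac{1}{42} \approx 0.02381$)
$y = - \frac{21}{25}$ ($y = \left(-21\right) \frac{1}{25} = - \frac{21}{25} \approx -0.84$)
$R{\left(H,X \right)} = 4 + \frac{- \frac{21}{25} + X}{\frac{1}{42} + H}$ ($R{\left(H,X \right)} = 4 + \frac{X - \frac{21}{25}}{H + \frac{1}{42}} = 4 + \frac{- \frac{21}{25} + X}{\frac{1}{42} + H}$)
$z{\left(d \right)} = -8 + \frac{2 \left(-10891 + 2100 d\right)}{25 \left(1 + 42 d\right)}$ ($z{\left(d \right)} = -8 + \frac{2 \left(-391 + 525 \left(-20\right) + 2100 d\right)}{25 \left(1 + 42 d\right)} = -8 + \frac{2 \left(-391 - 10500 + 2100 d\right)}{25 \left(1 + 42 d\right)} = -8 + \frac{2 \left(-10891 + 2100 d\right)}{25 \left(1 + 42 d\right)}$)
$\left(58874 - S\right) + z{\left(-306 \right)} = \left(58874 - -42484\right) + \frac{2 \left(-10991 - -642600\right)}{25 \left(1 + 42 \left(-306\right)\right)} = \left(58874 + 42484\right) + \frac{2 \left(-10991 + 642600\right)}{25 \left(1 - 12852\right)} = 101358 + \frac{2}{25} \frac{1}{-12851} \cdot 631609 = 101358 + \frac{2}{25} \left(- \frac{1}{12851}\right) 631609 = 101358 - \frac{1263218}{321275} = \frac{32562528232}{321275}$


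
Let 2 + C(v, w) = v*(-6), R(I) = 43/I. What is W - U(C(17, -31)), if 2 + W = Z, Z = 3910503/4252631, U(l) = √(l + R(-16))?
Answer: -4594759/4252631 - I*√1707/4 ≈ -1.0805 - 10.329*I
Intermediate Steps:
C(v, w) = -2 - 6*v (C(v, w) = -2 + v*(-6) = -2 - 6*v)
U(l) = √(-43/16 + l) (U(l) = √(l + 43/(-16)) = √(l + 43*(-1/16)) = √(l - 43/16) = √(-43/16 + l))
Z = 3910503/4252631 (Z = 3910503*(1/4252631) = 3910503/4252631 ≈ 0.91955)
W = -4594759/4252631 (W = -2 + 3910503/4252631 = -4594759/4252631 ≈ -1.0805)
W - U(C(17, -31)) = -4594759/4252631 - √(-43 + 16*(-2 - 6*17))/4 = -4594759/4252631 - √(-43 + 16*(-2 - 102))/4 = -4594759/4252631 - √(-43 + 16*(-104))/4 = -4594759/4252631 - √(-43 - 1664)/4 = -4594759/4252631 - √(-1707)/4 = -4594759/4252631 - I*√1707/4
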